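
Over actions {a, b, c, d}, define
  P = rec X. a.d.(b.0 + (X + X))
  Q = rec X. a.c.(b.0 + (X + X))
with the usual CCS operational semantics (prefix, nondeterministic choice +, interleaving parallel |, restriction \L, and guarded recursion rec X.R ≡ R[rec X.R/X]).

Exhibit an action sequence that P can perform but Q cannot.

Reachable graph of P (4 states):
  u0 = rec X. a.d.(b.0 + (X + X)) has moves --a--▸ u1
  u1 = d.(b.0 + ((rec X. a.d.(b.0 + (X + X))) + (rec X. a.d.(b.0 + (X + X))))) has moves --d--▸ u2
  u2 = b.0 + ((rec X. a.d.(b.0 + (X + X))) + (rec X. a.d.(b.0 + (X + X)))) has moves --a--▸ u1, --b--▸ u3
  u3 = 0 has moves (no moves)
Reachable graph of Q (4 states):
  v0 = rec X. a.c.(b.0 + (X + X)) has moves --a--▸ v1
  v1 = c.(b.0 + ((rec X. a.c.(b.0 + (X + X))) + (rec X. a.c.(b.0 + (X + X))))) has moves --c--▸ v2
  v2 = b.0 + ((rec X. a.c.(b.0 + (X + X))) + (rec X. a.c.(b.0 + (X + X)))) has moves --a--▸ v1, --b--▸ v3
  v3 = 0 has moves (no moves)
Trace ⟨ad⟩ through P, begin at {u0}:
  [1] a ⇒ {u1}
  [2] d ⇒ {u2}
  ✓ P
Trace ⟨ad⟩ through Q, begin at {v0}:
  [1] a ⇒ {v1}
  [2] d ⇒ no successor for Q

ad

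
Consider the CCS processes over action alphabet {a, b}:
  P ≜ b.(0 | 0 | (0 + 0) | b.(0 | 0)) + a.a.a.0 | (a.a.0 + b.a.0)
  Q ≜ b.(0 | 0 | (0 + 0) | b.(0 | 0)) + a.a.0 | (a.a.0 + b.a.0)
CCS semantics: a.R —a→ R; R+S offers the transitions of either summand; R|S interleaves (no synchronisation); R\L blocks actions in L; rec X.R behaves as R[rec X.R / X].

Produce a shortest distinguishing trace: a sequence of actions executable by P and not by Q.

aaab

LTS(P): 14 reachable states
  s0 = b.(0 | 0 | (0 + 0) | b.(0 | 0)) + a.a.a.0 | (a.a.0 + b.a.0) :: =a=> s1, =a=> s2, =b=> s2, =b=> s3
  s1 = a.a.0 | (a.a.0 + b.a.0) :: =a=> s4, =a=> s5, =b=> s5
  s2 = a.a.a.0 | a.0 :: =a=> s5, =a=> s6
  s3 = 0 | 0 | (0 + 0) | b.(0 | 0) :: =b=> s7
  s4 = a.0 | (a.a.0 + b.a.0) :: =a=> s8, =a=> s9, =b=> s9
  s5 = a.a.0 | a.0 :: =a=> s10, =a=> s9
  s6 = a.a.a.0 | 0 :: =a=> s10
  s7 = 0 | 0 | (0 + 0) | (0 | 0) :: deadlocked
  s8 = 0 | (a.a.0 + b.a.0) :: =a=> s11, =b=> s11
  s9 = a.0 | a.0 :: =a=> s11, =a=> s12
  s10 = a.a.0 | 0 :: =a=> s12
  s11 = 0 | a.0 :: =a=> s13
  s12 = a.0 | 0 :: =a=> s13
  s13 = 0 | 0 :: deadlocked
LTS(Q): 11 reachable states
  t0 = b.(0 | 0 | (0 + 0) | b.(0 | 0)) + a.a.0 | (a.a.0 + b.a.0) :: =a=> t1, =a=> t2, =b=> t2, =b=> t3
  t1 = a.0 | (a.a.0 + b.a.0) :: =a=> t4, =a=> t5, =b=> t5
  t2 = a.a.0 | a.0 :: =a=> t5, =a=> t6
  t3 = 0 | 0 | (0 + 0) | b.(0 | 0) :: =b=> t7
  t4 = 0 | (a.a.0 + b.a.0) :: =a=> t8, =b=> t8
  t5 = a.0 | a.0 :: =a=> t8, =a=> t9
  t6 = a.a.0 | 0 :: =a=> t9
  t7 = 0 | 0 | (0 + 0) | (0 | 0) :: deadlocked
  t8 = 0 | a.0 :: =a=> t10
  t9 = a.0 | 0 :: =a=> t10
  t10 = 0 | 0 :: deadlocked
Trace ⟨aaab⟩ through P, begin at {s0}:
  after a @ step 1: {s1, s2}
  after a @ step 2: {s4, s5, s6}
  after a @ step 3: {s10, s8, s9}
  after b @ step 4: {s11}
  — P admits the full trace.
Trace ⟨aaab⟩ through Q, begin at {t0}:
  after a @ step 1: {t1, t2}
  after a @ step 2: {t4, t5, t6}
  after a @ step 3: {t8, t9}
  after b @ step 4: no successor for Q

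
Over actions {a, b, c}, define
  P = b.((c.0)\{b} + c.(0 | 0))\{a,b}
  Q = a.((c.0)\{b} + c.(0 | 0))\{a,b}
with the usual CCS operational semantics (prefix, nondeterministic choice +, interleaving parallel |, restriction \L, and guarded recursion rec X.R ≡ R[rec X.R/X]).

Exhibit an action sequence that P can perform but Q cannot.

b

P's transition system — 4 states:
  m0 = b.((c.0)\{b} + c.(0 | 0))\{a,b} has moves --b--▸ m1
  m1 = ((c.0)\{b} + c.(0 | 0))\{a,b} has moves --c--▸ m2, --c--▸ m3
  m2 = (0 | 0)\{a,b} has moves ∅
  m3 = 0\{b}\{a,b} has moves ∅
Q's transition system — 4 states:
  n0 = a.((c.0)\{b} + c.(0 | 0))\{a,b} has moves --a--▸ n1
  n1 = ((c.0)\{b} + c.(0 | 0))\{a,b} has moves --c--▸ n2, --c--▸ n3
  n2 = (0 | 0)\{a,b} has moves ∅
  n3 = 0\{b}\{a,b} has moves ∅
Run σ = ⟨b⟩ on P: start {m0}
  step 1 (b): {m1}
  — P admits the full trace.
Run σ = ⟨b⟩ on Q: start {n0}
  step 1 (b): ∅  — Q cannot continue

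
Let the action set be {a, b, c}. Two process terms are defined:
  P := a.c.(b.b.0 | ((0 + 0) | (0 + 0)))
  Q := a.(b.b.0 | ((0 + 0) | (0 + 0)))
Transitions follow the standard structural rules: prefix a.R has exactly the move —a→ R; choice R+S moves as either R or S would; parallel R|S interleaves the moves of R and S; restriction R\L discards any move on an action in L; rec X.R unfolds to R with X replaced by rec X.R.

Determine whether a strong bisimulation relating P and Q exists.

LTS(P): 5 reachable states
  m0 = a.c.(b.b.0 | ((0 + 0) | (0 + 0))) → ··a··> m1
  m1 = c.(b.b.0 | ((0 + 0) | (0 + 0))) → ··c··> m2
  m2 = b.b.0 | ((0 + 0) | (0 + 0)) → ··b··> m3
  m3 = b.0 | ((0 + 0) | (0 + 0)) → ··b··> m4
  m4 = 0 | ((0 + 0) | (0 + 0)) → deadlocked
LTS(Q): 4 reachable states
  n0 = a.(b.b.0 | ((0 + 0) | (0 + 0))) → ··a··> n1
  n1 = b.b.0 | ((0 + 0) | (0 + 0)) → ··b··> n2
  n2 = b.0 | ((0 + 0) | (0 + 0)) → ··b··> n3
  n3 = 0 | ((0 + 0) | (0 + 0)) → deadlocked
Coarsest stable partition (strong bisimilarity classes):
  B0 = {m0}
  B1 = {m1}
  B2 = {m2, n1}
  B3 = {m3, n2}
  B4 = {m4, n3}
  B5 = {n0}
m0 ∈ B0, n0 ∈ B5 → different blocks

not bisimilar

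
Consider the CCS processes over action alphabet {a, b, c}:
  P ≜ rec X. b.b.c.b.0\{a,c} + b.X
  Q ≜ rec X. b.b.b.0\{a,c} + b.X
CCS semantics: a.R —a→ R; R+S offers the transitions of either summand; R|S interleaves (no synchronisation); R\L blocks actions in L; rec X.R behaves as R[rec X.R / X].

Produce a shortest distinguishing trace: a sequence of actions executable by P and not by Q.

bbc

LTS(P): 5 reachable states
  u0 = rec X. b.b.c.b.0\{a,c} + b.X has moves ··b··> u0, ··b··> u1
  u1 = b.c.b.0\{a,c} has moves ··b··> u2
  u2 = c.b.0\{a,c} has moves ··c··> u3
  u3 = b.0\{a,c} has moves ··b··> u4
  u4 = 0\{a,c} has moves deadlocked
LTS(Q): 4 reachable states
  v0 = rec X. b.b.b.0\{a,c} + b.X has moves ··b··> v0, ··b··> v1
  v1 = b.b.0\{a,c} has moves ··b··> v2
  v2 = b.0\{a,c} has moves ··b··> v3
  v3 = 0\{a,c} has moves deadlocked
Executing bbc from P (initial set {u0}):
  [1] b ⇒ {u0, u1}
  [2] b ⇒ {u0, u1, u2}
  [3] c ⇒ {u3}
  P completes σ.
Executing bbc from Q (initial set {v0}):
  [1] b ⇒ {v0, v1}
  [2] b ⇒ {v0, v1, v2}
  [3] c ⇒ ∅  — Q cannot continue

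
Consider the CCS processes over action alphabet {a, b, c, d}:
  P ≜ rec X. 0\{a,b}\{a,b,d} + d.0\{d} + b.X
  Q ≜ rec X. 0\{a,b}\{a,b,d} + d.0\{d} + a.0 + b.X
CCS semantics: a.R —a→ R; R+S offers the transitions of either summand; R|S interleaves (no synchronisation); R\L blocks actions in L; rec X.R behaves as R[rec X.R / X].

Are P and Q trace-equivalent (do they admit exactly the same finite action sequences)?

Reachable graph of P (2 states):
  s0 = rec X. 0\{a,b}\{a,b,d} + d.0\{d} + b.X → --b--▸ s0, --d--▸ s1
  s1 = 0\{d} → ·
Reachable graph of Q (3 states):
  t0 = rec X. 0\{a,b}\{a,b,d} + d.0\{d} + a.0 + b.X → --a--▸ t1, --b--▸ t0, --d--▸ t2
  t1 = 0 → ·
  t2 = 0\{d} → ·
Trace ⟨a⟩ through Q, begin at {t0}:
  [1] a ⇒ {t1}
  Q completes σ.
Trace ⟨a⟩ through P, begin at {s0}:
  [1] a ⇒ ∅ (P stuck)

NO — witness ⟨a⟩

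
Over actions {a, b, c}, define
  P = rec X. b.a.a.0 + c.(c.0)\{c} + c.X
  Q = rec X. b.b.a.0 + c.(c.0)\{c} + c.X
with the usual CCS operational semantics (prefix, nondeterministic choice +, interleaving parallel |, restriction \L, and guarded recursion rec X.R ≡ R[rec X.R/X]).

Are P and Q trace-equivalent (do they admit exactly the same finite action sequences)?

NO — witness ⟨ba⟩

LTS(P): 5 reachable states
  s0 = rec X. b.a.a.0 + c.(c.0)\{c} + c.X → ··b··> s1, ··c··> s0, ··c··> s2
  s1 = a.a.0 → ··a··> s3
  s2 = (c.0)\{c} → stopped
  s3 = a.0 → ··a··> s4
  s4 = 0 → stopped
LTS(Q): 5 reachable states
  t0 = rec X. b.b.a.0 + c.(c.0)\{c} + c.X → ··b··> t1, ··c··> t0, ··c··> t2
  t1 = b.a.0 → ··b··> t3
  t2 = (c.0)\{c} → stopped
  t3 = a.0 → ··a··> t4
  t4 = 0 → stopped
Trace ⟨ba⟩ through P, begin at {s0}:
  step 1 (b): {s1}
  step 2 (a): {s3}
  — P admits the full trace.
Trace ⟨ba⟩ through Q, begin at {t0}:
  step 1 (b): {t1}
  step 2 (a): no successor for Q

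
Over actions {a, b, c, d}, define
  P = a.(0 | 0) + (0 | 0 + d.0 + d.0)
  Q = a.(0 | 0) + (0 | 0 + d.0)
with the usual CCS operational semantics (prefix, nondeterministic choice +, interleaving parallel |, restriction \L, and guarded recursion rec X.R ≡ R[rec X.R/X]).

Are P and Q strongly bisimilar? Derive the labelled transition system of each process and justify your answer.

bisimilar

P's transition system — 3 states:
  p0 = a.(0 | 0) + (0 | 0 + d.0 + d.0) → --a--▸ p1, --d--▸ p2
  p1 = 0 | 0 → ·
  p2 = 0 → ·
Q's transition system — 3 states:
  q0 = a.(0 | 0) + (0 | 0 + d.0) → --a--▸ q1, --d--▸ q2
  q1 = 0 | 0 → ·
  q2 = 0 → ·
Coarsest stable partition (strong bisimilarity classes):
  B0 = {p0, q0}
  B1 = {p1, p2, q1, q2}
p0 ∈ B0, q0 ∈ B0 → same block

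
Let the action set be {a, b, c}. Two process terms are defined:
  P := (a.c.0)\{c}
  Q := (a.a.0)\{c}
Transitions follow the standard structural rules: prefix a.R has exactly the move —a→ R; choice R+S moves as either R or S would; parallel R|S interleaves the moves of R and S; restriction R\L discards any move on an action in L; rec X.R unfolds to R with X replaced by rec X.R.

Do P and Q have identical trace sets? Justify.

LTS(P): 2 reachable states
  s0 = (a.c.0)\{c} :: —a→ s1
  s1 = (c.0)\{c} :: ·
LTS(Q): 3 reachable states
  t0 = (a.a.0)\{c} :: —a→ t1
  t1 = (a.0)\{c} :: —a→ t2
  t2 = 0\{c} :: ·
Trace ⟨aa⟩ through Q, begin at {t0}:
  [1] a ⇒ {t1}
  [2] a ⇒ {t2}
  — Q admits the full trace.
Trace ⟨aa⟩ through P, begin at {s0}:
  [1] a ⇒ {s1}
  [2] a ⇒ no successor for P

trace-distinct — witness ⟨aa⟩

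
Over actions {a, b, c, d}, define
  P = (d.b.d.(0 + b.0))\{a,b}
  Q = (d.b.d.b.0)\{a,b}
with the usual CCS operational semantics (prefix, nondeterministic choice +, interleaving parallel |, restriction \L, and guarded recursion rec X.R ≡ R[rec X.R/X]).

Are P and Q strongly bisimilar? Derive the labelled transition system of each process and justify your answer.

YES

P's transition system — 2 states:
  p0 = (d.b.d.(0 + b.0))\{a,b} :: —d→ p1
  p1 = (b.d.(0 + b.0))\{a,b} :: deadlocked
Q's transition system — 2 states:
  q0 = (d.b.d.b.0)\{a,b} :: —d→ q1
  q1 = (b.d.b.0)\{a,b} :: deadlocked
Coarsest stable partition (strong bisimilarity classes):
  B0 = {p0, q0}
  B1 = {p1, q1}
p0 ∈ B0, q0 ∈ B0 → same block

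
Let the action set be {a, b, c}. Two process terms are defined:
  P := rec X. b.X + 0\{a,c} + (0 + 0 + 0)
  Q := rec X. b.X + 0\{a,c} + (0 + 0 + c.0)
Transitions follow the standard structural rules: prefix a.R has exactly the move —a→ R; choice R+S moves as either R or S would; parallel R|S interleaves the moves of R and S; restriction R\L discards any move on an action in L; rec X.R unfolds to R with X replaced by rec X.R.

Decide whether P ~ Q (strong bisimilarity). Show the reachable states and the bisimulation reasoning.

P's transition system — 1 states:
  u0 = rec X. b.X + 0\{a,c} + (0 + 0 + 0) → -b-> u0
Q's transition system — 2 states:
  v0 = rec X. b.X + 0\{a,c} + (0 + 0 + c.0) → -b-> v0, -c-> v1
  v1 = 0 → (no moves)
Coarsest stable partition (strong bisimilarity classes):
  B0 = {u0}
  B1 = {v0}
  B2 = {v1}
u0 ∈ B0, v0 ∈ B1 → different blocks

P ≁ Q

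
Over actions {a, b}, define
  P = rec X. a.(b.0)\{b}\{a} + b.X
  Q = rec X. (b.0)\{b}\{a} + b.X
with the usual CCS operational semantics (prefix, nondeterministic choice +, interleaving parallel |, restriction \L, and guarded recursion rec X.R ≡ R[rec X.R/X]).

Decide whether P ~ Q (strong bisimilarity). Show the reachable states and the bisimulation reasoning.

Reachable graph of P (2 states):
  u0 = rec X. a.(b.0)\{b}\{a} + b.X | —a→ u1, —b→ u0
  u1 = (b.0)\{b}\{a} | stopped
Reachable graph of Q (1 states):
  v0 = rec X. (b.0)\{b}\{a} + b.X | —b→ v0
Bisimilarity quotient blocks:
  B0 = {u0}
  B1 = {u1}
  B2 = {v0}
u0 ∈ B0, v0 ∈ B2 → different blocks

NO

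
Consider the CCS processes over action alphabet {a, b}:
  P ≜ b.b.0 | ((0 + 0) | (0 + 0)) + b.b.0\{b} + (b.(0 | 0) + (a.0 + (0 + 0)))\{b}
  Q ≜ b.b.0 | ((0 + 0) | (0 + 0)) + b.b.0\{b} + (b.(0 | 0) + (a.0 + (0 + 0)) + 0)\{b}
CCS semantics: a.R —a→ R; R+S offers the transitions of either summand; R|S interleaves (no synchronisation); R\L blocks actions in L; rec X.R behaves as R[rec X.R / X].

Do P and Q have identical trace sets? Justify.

traces(P) = traces(Q)

P's transition system — 5 states:
  m0 = b.b.0 | ((0 + 0) | (0 + 0)) + b.b.0\{b} + (b.(0 | 0) + (a.0 + (0 + 0)))\{b} has moves —a→ m1, —b→ m2, —b→ m3
  m1 = 0\{b} has moves deadlocked
  m2 = b.0 | ((0 + 0) | (0 + 0)) has moves —b→ m4
  m3 = b.0\{b} has moves —b→ m1
  m4 = 0 | ((0 + 0) | (0 + 0)) has moves deadlocked
Q's transition system — 5 states:
  n0 = b.b.0 | ((0 + 0) | (0 + 0)) + b.b.0\{b} + (b.(0 | 0) + (a.0 + (0 + 0)) + 0)\{b} has moves —a→ n1, —b→ n2, —b→ n3
  n1 = 0\{b} has moves deadlocked
  n2 = b.0 | ((0 + 0) | (0 + 0)) has moves —b→ n4
  n3 = b.0\{b} has moves —b→ n1
  n4 = 0 | ((0 + 0) | (0 + 0)) has moves deadlocked
Bisimilarity quotient blocks:
  B0 = {m0, n0}
  B1 = {m2, m3, n2, n3}
  B2 = {m1, m4, n1, n4}
m0 ∈ B0, n0 ∈ B0 → same block
Bisimilar ⇒ trace-equivalent.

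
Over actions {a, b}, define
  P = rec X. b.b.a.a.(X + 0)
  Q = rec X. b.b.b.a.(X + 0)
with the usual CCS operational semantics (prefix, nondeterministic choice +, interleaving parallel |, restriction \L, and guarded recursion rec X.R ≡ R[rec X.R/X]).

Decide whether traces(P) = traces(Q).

traces(P) ≠ traces(Q) — witness ⟨bba⟩

P's transition system — 5 states:
  u0 = rec X. b.b.a.a.(X + 0) has moves —b→ u1
  u1 = b.a.a.((rec X. b.b.a.a.(X + 0)) + 0) has moves —b→ u2
  u2 = a.a.((rec X. b.b.a.a.(X + 0)) + 0) has moves —a→ u3
  u3 = a.((rec X. b.b.a.a.(X + 0)) + 0) has moves —a→ u4
  u4 = (rec X. b.b.a.a.(X + 0)) + 0 has moves —b→ u1
Q's transition system — 5 states:
  v0 = rec X. b.b.b.a.(X + 0) has moves —b→ v1
  v1 = b.b.a.((rec X. b.b.b.a.(X + 0)) + 0) has moves —b→ v2
  v2 = b.a.((rec X. b.b.b.a.(X + 0)) + 0) has moves —b→ v3
  v3 = a.((rec X. b.b.b.a.(X + 0)) + 0) has moves —a→ v4
  v4 = (rec X. b.b.b.a.(X + 0)) + 0 has moves —b→ v1
Trace ⟨bba⟩ through P, begin at {u0}:
  after b @ step 1: {u1}
  after b @ step 2: {u2}
  after a @ step 3: {u3}
  ✓ P
Trace ⟨bba⟩ through Q, begin at {v0}:
  after b @ step 1: {v1}
  after b @ step 2: {v2}
  after a @ step 3: no successor for Q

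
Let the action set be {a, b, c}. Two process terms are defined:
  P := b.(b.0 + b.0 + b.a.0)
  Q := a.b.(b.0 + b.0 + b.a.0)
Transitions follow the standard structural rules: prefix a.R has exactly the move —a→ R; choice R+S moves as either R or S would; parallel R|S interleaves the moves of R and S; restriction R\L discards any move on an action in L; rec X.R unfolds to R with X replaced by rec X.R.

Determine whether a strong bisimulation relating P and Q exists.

NO

Reachable graph of P (4 states):
  u0 = b.(b.0 + b.0 + b.a.0) has moves ··b··> u1
  u1 = b.0 + b.0 + b.a.0 has moves ··b··> u2, ··b··> u3
  u2 = 0 has moves (no moves)
  u3 = a.0 has moves ··a··> u2
Reachable graph of Q (5 states):
  v0 = a.b.(b.0 + b.0 + b.a.0) has moves ··a··> v1
  v1 = b.(b.0 + b.0 + b.a.0) has moves ··b··> v2
  v2 = b.0 + b.0 + b.a.0 has moves ··b··> v3, ··b··> v4
  v3 = 0 has moves (no moves)
  v4 = a.0 has moves ··a··> v3
Bisimilarity quotient blocks:
  B0 = {u0, v1}
  B1 = {u1, v2}
  B2 = {u3, v4}
  B3 = {u2, v3}
  B4 = {v0}
u0 ∈ B0, v0 ∈ B4 → different blocks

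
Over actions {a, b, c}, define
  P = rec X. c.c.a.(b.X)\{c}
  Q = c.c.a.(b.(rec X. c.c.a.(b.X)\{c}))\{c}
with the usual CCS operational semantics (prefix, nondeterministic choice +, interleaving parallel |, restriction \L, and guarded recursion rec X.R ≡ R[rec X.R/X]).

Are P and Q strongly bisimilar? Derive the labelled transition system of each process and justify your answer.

P ~ Q

Reachable graph of P (5 states):
  p0 = rec X. c.c.a.(b.X)\{c} :: -c-> p1
  p1 = c.a.(b.(rec X. c.c.a.(b.X)\{c}))\{c} :: -c-> p2
  p2 = a.(b.(rec X. c.c.a.(b.X)\{c}))\{c} :: -a-> p3
  p3 = (b.(rec X. c.c.a.(b.X)\{c}))\{c} :: -b-> p4
  p4 = (rec X. c.c.a.(b.X)\{c})\{c} :: (no moves)
Reachable graph of Q (5 states):
  q0 = c.c.a.(b.(rec X. c.c.a.(b.X)\{c}))\{c} :: -c-> q1
  q1 = c.a.(b.(rec X. c.c.a.(b.X)\{c}))\{c} :: -c-> q2
  q2 = a.(b.(rec X. c.c.a.(b.X)\{c}))\{c} :: -a-> q3
  q3 = (b.(rec X. c.c.a.(b.X)\{c}))\{c} :: -b-> q4
  q4 = (rec X. c.c.a.(b.X)\{c})\{c} :: (no moves)
Partition-refinement fixed point:
  B0 = {p0, q0}
  B1 = {p1, q1}
  B2 = {p2, q2}
  B3 = {p3, q3}
  B4 = {p4, q4}
p0 ∈ B0, q0 ∈ B0 → same block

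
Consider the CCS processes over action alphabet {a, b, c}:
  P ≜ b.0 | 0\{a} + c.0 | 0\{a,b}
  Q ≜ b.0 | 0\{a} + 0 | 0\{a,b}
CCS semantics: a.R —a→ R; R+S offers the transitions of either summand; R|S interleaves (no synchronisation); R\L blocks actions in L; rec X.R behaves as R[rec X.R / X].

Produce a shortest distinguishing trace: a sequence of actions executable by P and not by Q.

LTS(P): 3 reachable states
  s0 = b.0 | 0\{a} + c.0 | 0\{a,b} ⊢ —b→ s1, —c→ s2
  s1 = 0 | 0\{a} ⊢ (no moves)
  s2 = 0 | 0\{a,b} ⊢ (no moves)
LTS(Q): 2 reachable states
  t0 = b.0 | 0\{a} + 0 | 0\{a,b} ⊢ —b→ t1
  t1 = 0 | 0\{a} ⊢ (no moves)
Run σ = ⟨c⟩ on P: start {s0}
  after c @ step 1: {s2}
  ✓ P
Run σ = ⟨c⟩ on Q: start {t0}
  after c @ step 1: no successor for Q

c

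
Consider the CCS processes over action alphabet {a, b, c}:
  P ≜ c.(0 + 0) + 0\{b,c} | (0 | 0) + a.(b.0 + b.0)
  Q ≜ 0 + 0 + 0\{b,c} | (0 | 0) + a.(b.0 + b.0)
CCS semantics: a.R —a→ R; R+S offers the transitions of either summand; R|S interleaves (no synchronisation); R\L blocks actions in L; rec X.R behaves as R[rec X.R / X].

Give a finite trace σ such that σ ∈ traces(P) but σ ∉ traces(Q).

LTS(P): 4 reachable states
  u0 = c.(0 + 0) + 0\{b,c} | (0 | 0) + a.(b.0 + b.0) has moves =a=> u1, =c=> u2
  u1 = b.0 + b.0 has moves =b=> u3
  u2 = 0 + 0 has moves ∅
  u3 = 0 has moves ∅
LTS(Q): 3 reachable states
  v0 = 0 + 0 + 0\{b,c} | (0 | 0) + a.(b.0 + b.0) has moves =a=> v1
  v1 = b.0 + b.0 has moves =b=> v2
  v2 = 0 has moves ∅
Run σ = ⟨c⟩ on P: start {u0}
  [1] c ⇒ {u2}
  P completes σ.
Run σ = ⟨c⟩ on Q: start {v0}
  [1] c ⇒ no successor for Q

c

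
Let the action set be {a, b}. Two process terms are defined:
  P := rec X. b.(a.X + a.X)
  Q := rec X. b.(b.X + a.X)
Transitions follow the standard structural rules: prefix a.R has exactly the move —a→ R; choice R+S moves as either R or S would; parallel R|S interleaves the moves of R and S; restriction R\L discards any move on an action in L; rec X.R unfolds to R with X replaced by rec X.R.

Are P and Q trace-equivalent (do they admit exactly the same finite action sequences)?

NO — witness ⟨bb⟩

Reachable graph of P (2 states):
  u0 = rec X. b.(a.X + a.X) | -b-> u1
  u1 = a.(rec X. b.(a.X + a.X)) + a.(rec X. b.(a.X + a.X)) | -a-> u0
Reachable graph of Q (2 states):
  v0 = rec X. b.(b.X + a.X) | -b-> v1
  v1 = b.(rec X. b.(b.X + a.X)) + a.(rec X. b.(b.X + a.X)) | -a-> v0, -b-> v0
Trace ⟨bb⟩ through Q, begin at {v0}:
  [1] b ⇒ {v1}
  [2] b ⇒ {v0}
  Q completes σ.
Trace ⟨bb⟩ through P, begin at {u0}:
  [1] b ⇒ {u1}
  [2] b ⇒ ∅  — P cannot continue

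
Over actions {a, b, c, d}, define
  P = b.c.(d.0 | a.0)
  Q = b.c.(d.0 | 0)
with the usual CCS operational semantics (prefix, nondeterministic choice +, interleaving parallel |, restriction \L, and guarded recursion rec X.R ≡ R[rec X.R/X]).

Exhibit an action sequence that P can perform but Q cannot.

bca

LTS(P): 6 reachable states
  m0 = b.c.(d.0 | a.0) → =b=> m1
  m1 = c.(d.0 | a.0) → =c=> m2
  m2 = d.0 | a.0 → =a=> m3, =d=> m4
  m3 = d.0 | 0 → =d=> m5
  m4 = 0 | a.0 → =a=> m5
  m5 = 0 | 0 → ·
LTS(Q): 4 reachable states
  n0 = b.c.(d.0 | 0) → =b=> n1
  n1 = c.(d.0 | 0) → =c=> n2
  n2 = d.0 | 0 → =d=> n3
  n3 = 0 | 0 → ·
Executing bca from P (initial set {m0}):
  step 1 (b): {m1}
  step 2 (c): {m2}
  step 3 (a): {m3}
  P completes σ.
Executing bca from Q (initial set {n0}):
  step 1 (b): {n1}
  step 2 (c): {n2}
  step 3 (a): ∅ (Q stuck)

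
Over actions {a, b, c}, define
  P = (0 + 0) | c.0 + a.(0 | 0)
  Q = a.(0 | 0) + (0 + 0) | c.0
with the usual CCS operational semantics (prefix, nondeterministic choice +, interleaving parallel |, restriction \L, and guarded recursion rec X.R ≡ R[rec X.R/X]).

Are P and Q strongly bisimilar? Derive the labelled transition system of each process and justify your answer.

bisimilar

Reachable graph of P (3 states):
  u0 = (0 + 0) | c.0 + a.(0 | 0) | =a=> u1, =c=> u2
  u1 = 0 | 0 | (no moves)
  u2 = (0 + 0) | 0 | (no moves)
Reachable graph of Q (3 states):
  v0 = a.(0 | 0) + (0 + 0) | c.0 | =a=> v1, =c=> v2
  v1 = 0 | 0 | (no moves)
  v2 = (0 + 0) | 0 | (no moves)
Coarsest stable partition (strong bisimilarity classes):
  B0 = {u0, v0}
  B1 = {u1, u2, v1, v2}
u0 ∈ B0, v0 ∈ B0 → same block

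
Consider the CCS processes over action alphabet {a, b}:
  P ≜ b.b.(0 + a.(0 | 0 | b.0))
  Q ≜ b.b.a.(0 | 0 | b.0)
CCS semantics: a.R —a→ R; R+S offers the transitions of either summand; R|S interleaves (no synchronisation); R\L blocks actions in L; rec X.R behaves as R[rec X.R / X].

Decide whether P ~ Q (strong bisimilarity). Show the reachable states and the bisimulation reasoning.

P ~ Q

LTS(P): 5 reachable states
  m0 = b.b.(0 + a.(0 | 0 | b.0)) :: --b--▸ m1
  m1 = b.(0 + a.(0 | 0 | b.0)) :: --b--▸ m2
  m2 = 0 + a.(0 | 0 | b.0) :: --a--▸ m3
  m3 = 0 | 0 | b.0 :: --b--▸ m4
  m4 = 0 | 0 | 0 :: ∅
LTS(Q): 5 reachable states
  n0 = b.b.a.(0 | 0 | b.0) :: --b--▸ n1
  n1 = b.a.(0 | 0 | b.0) :: --b--▸ n2
  n2 = a.(0 | 0 | b.0) :: --a--▸ n3
  n3 = 0 | 0 | b.0 :: --b--▸ n4
  n4 = 0 | 0 | 0 :: ∅
Partition-refinement fixed point:
  B0 = {m0, n0}
  B1 = {m1, n1}
  B2 = {m2, n2}
  B3 = {m3, n3}
  B4 = {m4, n4}
m0 ∈ B0, n0 ∈ B0 → same block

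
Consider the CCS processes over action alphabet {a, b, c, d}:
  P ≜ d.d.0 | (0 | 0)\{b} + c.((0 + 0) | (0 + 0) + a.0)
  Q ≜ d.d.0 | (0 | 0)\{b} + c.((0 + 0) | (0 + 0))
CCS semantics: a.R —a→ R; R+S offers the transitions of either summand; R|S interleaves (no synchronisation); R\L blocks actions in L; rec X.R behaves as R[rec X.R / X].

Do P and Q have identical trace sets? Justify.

NO — witness ⟨ca⟩

Reachable graph of P (5 states):
  m0 = d.d.0 | (0 | 0)\{b} + c.((0 + 0) | (0 + 0) + a.0) has moves =c=> m1, =d=> m2
  m1 = (0 + 0) | (0 + 0) + a.0 has moves =a=> m3
  m2 = d.0 | (0 | 0)\{b} has moves =d=> m4
  m3 = 0 has moves ·
  m4 = 0 | (0 | 0)\{b} has moves ·
Reachable graph of Q (4 states):
  n0 = d.d.0 | (0 | 0)\{b} + c.((0 + 0) | (0 + 0)) has moves =c=> n1, =d=> n2
  n1 = (0 + 0) | (0 + 0) has moves ·
  n2 = d.0 | (0 | 0)\{b} has moves =d=> n3
  n3 = 0 | (0 | 0)\{b} has moves ·
Run σ = ⟨ca⟩ on P: start {m0}
  step 1 (c): {m1}
  step 2 (a): {m3}
  ✓ P
Run σ = ⟨ca⟩ on Q: start {n0}
  step 1 (c): {n1}
  step 2 (a): ∅ (Q stuck)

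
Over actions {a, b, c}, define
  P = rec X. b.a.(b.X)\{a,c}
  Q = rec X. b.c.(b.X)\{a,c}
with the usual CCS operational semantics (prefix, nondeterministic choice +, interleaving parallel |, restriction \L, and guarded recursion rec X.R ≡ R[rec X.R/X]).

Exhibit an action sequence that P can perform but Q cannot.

ba

Reachable graph of P (5 states):
  p0 = rec X. b.a.(b.X)\{a,c} has moves —b→ p1
  p1 = a.(b.(rec X. b.a.(b.X)\{a,c}))\{a,c} has moves —a→ p2
  p2 = (b.(rec X. b.a.(b.X)\{a,c}))\{a,c} has moves —b→ p3
  p3 = (rec X. b.a.(b.X)\{a,c})\{a,c} has moves —b→ p4
  p4 = (a.(b.(rec X. b.a.(b.X)\{a,c}))\{a,c})\{a,c} has moves ·
Reachable graph of Q (5 states):
  q0 = rec X. b.c.(b.X)\{a,c} has moves —b→ q1
  q1 = c.(b.(rec X. b.c.(b.X)\{a,c}))\{a,c} has moves —c→ q2
  q2 = (b.(rec X. b.c.(b.X)\{a,c}))\{a,c} has moves —b→ q3
  q3 = (rec X. b.c.(b.X)\{a,c})\{a,c} has moves —b→ q4
  q4 = (c.(b.(rec X. b.c.(b.X)\{a,c}))\{a,c})\{a,c} has moves ·
Run σ = ⟨ba⟩ on P: start {p0}
  after b @ step 1: {p1}
  after a @ step 2: {p2}
  P completes σ.
Run σ = ⟨ba⟩ on Q: start {q0}
  after b @ step 1: {q1}
  after a @ step 2: ∅ (Q stuck)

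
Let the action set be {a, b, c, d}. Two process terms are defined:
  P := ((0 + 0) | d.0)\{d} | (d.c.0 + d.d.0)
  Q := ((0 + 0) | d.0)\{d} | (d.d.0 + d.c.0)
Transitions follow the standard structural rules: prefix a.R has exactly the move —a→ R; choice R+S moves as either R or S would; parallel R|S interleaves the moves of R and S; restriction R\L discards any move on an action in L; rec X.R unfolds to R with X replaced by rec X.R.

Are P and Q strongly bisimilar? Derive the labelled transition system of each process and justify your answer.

Reachable graph of P (4 states):
  m0 = ((0 + 0) | d.0)\{d} | (d.c.0 + d.d.0) has moves ··d··> m1, ··d··> m2
  m1 = ((0 + 0) | d.0)\{d} | c.0 has moves ··c··> m3
  m2 = ((0 + 0) | d.0)\{d} | d.0 has moves ··d··> m3
  m3 = ((0 + 0) | d.0)\{d} | 0 has moves ∅
Reachable graph of Q (4 states):
  n0 = ((0 + 0) | d.0)\{d} | (d.d.0 + d.c.0) has moves ··d··> n1, ··d··> n2
  n1 = ((0 + 0) | d.0)\{d} | c.0 has moves ··c··> n3
  n2 = ((0 + 0) | d.0)\{d} | d.0 has moves ··d··> n3
  n3 = ((0 + 0) | d.0)\{d} | 0 has moves ∅
Partition-refinement fixed point:
  B0 = {m0, n0}
  B1 = {m1, n1}
  B2 = {m3, n3}
  B3 = {m2, n2}
m0 ∈ B0, n0 ∈ B0 → same block

YES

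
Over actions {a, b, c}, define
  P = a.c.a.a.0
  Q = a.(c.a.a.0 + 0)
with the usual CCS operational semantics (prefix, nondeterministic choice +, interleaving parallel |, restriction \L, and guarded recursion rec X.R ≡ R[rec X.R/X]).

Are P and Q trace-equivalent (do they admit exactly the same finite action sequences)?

P's transition system — 5 states:
  s0 = a.c.a.a.0 has moves --a--▸ s1
  s1 = c.a.a.0 has moves --c--▸ s2
  s2 = a.a.0 has moves --a--▸ s3
  s3 = a.0 has moves --a--▸ s4
  s4 = 0 has moves ·
Q's transition system — 5 states:
  t0 = a.(c.a.a.0 + 0) has moves --a--▸ t1
  t1 = c.a.a.0 + 0 has moves --c--▸ t2
  t2 = a.a.0 has moves --a--▸ t3
  t3 = a.0 has moves --a--▸ t4
  t4 = 0 has moves ·
Bisimilarity quotient blocks:
  B0 = {s0, t0}
  B1 = {s1, t1}
  B2 = {s2, t2}
  B3 = {s3, t3}
  B4 = {s4, t4}
s0 ∈ B0, t0 ∈ B0 → same block
Bisimilar ⇒ trace-equivalent.

YES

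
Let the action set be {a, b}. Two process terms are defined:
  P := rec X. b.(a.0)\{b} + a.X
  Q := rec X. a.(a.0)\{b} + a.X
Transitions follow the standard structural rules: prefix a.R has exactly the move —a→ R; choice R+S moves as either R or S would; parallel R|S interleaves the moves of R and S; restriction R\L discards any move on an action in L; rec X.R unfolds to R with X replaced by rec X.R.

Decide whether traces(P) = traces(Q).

NO — witness ⟨b⟩

LTS(P): 3 reachable states
  m0 = rec X. b.(a.0)\{b} + a.X has moves -a-> m0, -b-> m1
  m1 = (a.0)\{b} has moves -a-> m2
  m2 = 0\{b} has moves ∅
LTS(Q): 3 reachable states
  n0 = rec X. a.(a.0)\{b} + a.X has moves -a-> n0, -a-> n1
  n1 = (a.0)\{b} has moves -a-> n2
  n2 = 0\{b} has moves ∅
Run σ = ⟨b⟩ on P: start {m0}
  [1] b ⇒ {m1}
  — P admits the full trace.
Run σ = ⟨b⟩ on Q: start {n0}
  [1] b ⇒ ∅  — Q cannot continue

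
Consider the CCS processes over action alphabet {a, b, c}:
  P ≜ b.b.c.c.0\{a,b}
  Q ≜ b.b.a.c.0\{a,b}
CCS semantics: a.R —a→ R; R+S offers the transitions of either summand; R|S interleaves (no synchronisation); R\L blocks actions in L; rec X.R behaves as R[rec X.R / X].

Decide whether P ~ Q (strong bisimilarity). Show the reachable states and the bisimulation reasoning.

Reachable graph of P (5 states):
  s0 = b.b.c.c.0\{a,b} ⊢ =b=> s1
  s1 = b.c.c.0\{a,b} ⊢ =b=> s2
  s2 = c.c.0\{a,b} ⊢ =c=> s3
  s3 = c.0\{a,b} ⊢ =c=> s4
  s4 = 0\{a,b} ⊢ deadlocked
Reachable graph of Q (5 states):
  t0 = b.b.a.c.0\{a,b} ⊢ =b=> t1
  t1 = b.a.c.0\{a,b} ⊢ =b=> t2
  t2 = a.c.0\{a,b} ⊢ =a=> t3
  t3 = c.0\{a,b} ⊢ =c=> t4
  t4 = 0\{a,b} ⊢ deadlocked
Coarsest stable partition (strong bisimilarity classes):
  B0 = {s0}
  B1 = {s1}
  B2 = {s2}
  B3 = {s3, t3}
  B4 = {s4, t4}
  B5 = {t0}
  B6 = {t1}
  B7 = {t2}
s0 ∈ B0, t0 ∈ B5 → different blocks

P ≁ Q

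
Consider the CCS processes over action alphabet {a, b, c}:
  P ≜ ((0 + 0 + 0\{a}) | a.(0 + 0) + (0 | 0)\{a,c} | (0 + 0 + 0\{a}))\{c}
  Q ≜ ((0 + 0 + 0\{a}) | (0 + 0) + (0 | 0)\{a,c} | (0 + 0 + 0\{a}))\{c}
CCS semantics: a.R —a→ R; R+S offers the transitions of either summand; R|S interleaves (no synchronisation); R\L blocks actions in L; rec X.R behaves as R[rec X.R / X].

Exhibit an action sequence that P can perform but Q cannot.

a

LTS(P): 2 reachable states
  m0 = ((0 + 0 + 0\{a}) | a.(0 + 0) + (0 | 0)\{a,c} | (0 + 0 + 0\{a}))\{c} :: —a→ m1
  m1 = ((0 + 0 + 0\{a}) | (0 + 0))\{c} :: (no moves)
LTS(Q): 1 reachable states
  n0 = ((0 + 0 + 0\{a}) | (0 + 0) + (0 | 0)\{a,c} | (0 + 0 + 0\{a}))\{c} :: (no moves)
Trace ⟨a⟩ through P, begin at {m0}:
  step 1 (a): {m1}
  P completes σ.
Trace ⟨a⟩ through Q, begin at {n0}:
  step 1 (a): no successor for Q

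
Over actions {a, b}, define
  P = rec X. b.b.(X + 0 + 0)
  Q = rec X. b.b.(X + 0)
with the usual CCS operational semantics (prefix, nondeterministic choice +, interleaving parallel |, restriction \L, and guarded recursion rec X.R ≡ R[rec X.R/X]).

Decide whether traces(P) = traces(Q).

traces(P) = traces(Q)

P's transition system — 3 states:
  m0 = rec X. b.b.(X + 0 + 0) ⊢ --b--▸ m1
  m1 = b.((rec X. b.b.(X + 0 + 0)) + 0 + 0) ⊢ --b--▸ m2
  m2 = (rec X. b.b.(X + 0 + 0)) + 0 + 0 ⊢ --b--▸ m1
Q's transition system — 3 states:
  n0 = rec X. b.b.(X + 0) ⊢ --b--▸ n1
  n1 = b.((rec X. b.b.(X + 0)) + 0) ⊢ --b--▸ n2
  n2 = (rec X. b.b.(X + 0)) + 0 ⊢ --b--▸ n1
Coarsest stable partition (strong bisimilarity classes):
  B0 = {m0, m1, m2, n0, n1, n2}
m0 ∈ B0, n0 ∈ B0 → same block
Bisimilar ⇒ trace-equivalent.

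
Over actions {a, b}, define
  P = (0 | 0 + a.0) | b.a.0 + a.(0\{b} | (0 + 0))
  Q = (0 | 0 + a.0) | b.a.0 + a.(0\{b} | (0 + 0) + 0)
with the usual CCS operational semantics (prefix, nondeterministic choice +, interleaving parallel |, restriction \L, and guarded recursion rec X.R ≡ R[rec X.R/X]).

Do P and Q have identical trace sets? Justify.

traces(P) = traces(Q)

LTS(P): 7 reachable states
  u0 = (0 | 0 + a.0) | b.a.0 + a.(0\{b} | (0 + 0)) :: =a=> u1, =a=> u2, =b=> u3
  u1 = 0 | b.a.0 :: =b=> u4
  u2 = 0\{b} | (0 + 0) :: ∅
  u3 = (0 | 0 + a.0) | a.0 :: =a=> u4, =a=> u5
  u4 = 0 | a.0 :: =a=> u6
  u5 = (0 | 0 + a.0) | 0 :: =a=> u6
  u6 = 0 | 0 :: ∅
LTS(Q): 7 reachable states
  v0 = (0 | 0 + a.0) | b.a.0 + a.(0\{b} | (0 + 0) + 0) :: =a=> v1, =a=> v2, =b=> v3
  v1 = 0 | b.a.0 :: =b=> v4
  v2 = 0\{b} | (0 + 0) + 0 :: ∅
  v3 = (0 | 0 + a.0) | a.0 :: =a=> v4, =a=> v5
  v4 = 0 | a.0 :: =a=> v6
  v5 = (0 | 0 + a.0) | 0 :: =a=> v6
  v6 = 0 | 0 :: ∅
Bisimilarity quotient blocks:
  B0 = {u0, v0}
  B1 = {u1, v1}
  B2 = {u4, u5, v4, v5}
  B3 = {u2, u6, v2, v6}
  B4 = {u3, v3}
u0 ∈ B0, v0 ∈ B0 → same block
Bisimilar ⇒ trace-equivalent.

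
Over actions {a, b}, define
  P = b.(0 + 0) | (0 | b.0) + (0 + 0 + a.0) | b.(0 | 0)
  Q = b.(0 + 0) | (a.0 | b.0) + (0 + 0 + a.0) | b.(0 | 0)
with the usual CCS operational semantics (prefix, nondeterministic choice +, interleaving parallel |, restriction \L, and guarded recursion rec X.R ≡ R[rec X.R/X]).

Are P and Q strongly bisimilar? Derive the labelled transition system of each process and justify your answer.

NO

LTS(P): 7 reachable states
  p0 = b.(0 + 0) | (0 | b.0) + (0 + 0 + a.0) | b.(0 | 0) | -a-> p1, -b-> p2, -b-> p3, -b-> p4
  p1 = 0 | b.(0 | 0) | -b-> p5
  p2 = (0 + 0 + a.0) | (0 | 0) | -a-> p5
  p3 = (0 + 0) | (0 | b.0) | -b-> p6
  p4 = b.(0 + 0) | (0 | 0) | -b-> p6
  p5 = 0 | (0 | 0) | ∅
  p6 = (0 + 0) | (0 | 0) | ∅
LTS(Q): 11 reachable states
  q0 = b.(0 + 0) | (a.0 | b.0) + (0 + 0 + a.0) | b.(0 | 0) | -a-> q1, -a-> q2, -b-> q3, -b-> q4, -b-> q5
  q1 = 0 | b.(0 | 0) | -b-> q6
  q2 = b.(0 + 0) | (0 | b.0) | -b-> q7, -b-> q8
  q3 = (0 + 0 + a.0) | (0 | 0) | -a-> q6
  q4 = (0 + 0) | (a.0 | b.0) | -a-> q7, -b-> q9
  q5 = b.(0 + 0) | (a.0 | 0) | -a-> q8, -b-> q9
  q6 = 0 | (0 | 0) | ∅
  q7 = (0 + 0) | (0 | b.0) | -b-> q10
  q8 = b.(0 + 0) | (0 | 0) | -b-> q10
  q9 = (0 + 0) | (a.0 | 0) | -a-> q10
  q10 = (0 + 0) | (0 | 0) | ∅
Coarsest stable partition (strong bisimilarity classes):
  B0 = {p0}
  B1 = {p2, q3, q9}
  B2 = {p5, p6, q10, q6}
  B3 = {p1, p3, p4, q1, q7, q8}
  B4 = {q0}
  B5 = {q4, q5}
  B6 = {q2}
p0 ∈ B0, q0 ∈ B4 → different blocks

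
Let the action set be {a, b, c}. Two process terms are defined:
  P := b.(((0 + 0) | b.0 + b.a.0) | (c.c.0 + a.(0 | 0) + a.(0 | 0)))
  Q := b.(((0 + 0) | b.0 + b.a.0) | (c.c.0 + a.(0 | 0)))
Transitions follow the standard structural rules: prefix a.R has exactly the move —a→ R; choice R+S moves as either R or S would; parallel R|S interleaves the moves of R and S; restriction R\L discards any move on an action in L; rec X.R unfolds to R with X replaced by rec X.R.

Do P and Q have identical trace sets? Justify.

YES

P's transition system — 17 states:
  p0 = b.(((0 + 0) | b.0 + b.a.0) | (c.c.0 + a.(0 | 0) + a.(0 | 0))) ⊢ -b-> p1
  p1 = ((0 + 0) | b.0 + b.a.0) | (c.c.0 + a.(0 | 0) + a.(0 | 0)) ⊢ -a-> p2, -b-> p3, -b-> p4, -c-> p5
  p2 = ((0 + 0) | b.0 + b.a.0) | (0 | 0) ⊢ -b-> p6, -b-> p7
  p3 = (0 + 0) | 0 | (c.c.0 + a.(0 | 0) + a.(0 | 0)) ⊢ -a-> p6, -c-> p8
  p4 = a.0 | (c.c.0 + a.(0 | 0) + a.(0 | 0)) ⊢ -a-> p7, -a-> p9, -c-> p10
  p5 = ((0 + 0) | b.0 + b.a.0) | c.0 ⊢ -b-> p10, -b-> p8, -c-> p11
  p6 = (0 + 0) | 0 | (0 | 0) ⊢ (no moves)
  p7 = a.0 | (0 | 0) ⊢ -a-> p12
  p8 = (0 + 0) | 0 | c.0 ⊢ -c-> p13
  p9 = 0 | (c.c.0 + a.(0 | 0) + a.(0 | 0)) ⊢ -a-> p12, -c-> p14
  p10 = a.0 | c.0 ⊢ -a-> p14, -c-> p15
  p11 = ((0 + 0) | b.0 + b.a.0) | 0 ⊢ -b-> p13, -b-> p15
  p12 = 0 | (0 | 0) ⊢ (no moves)
  p13 = (0 + 0) | 0 | 0 ⊢ (no moves)
  p14 = 0 | c.0 ⊢ -c-> p16
  p15 = a.0 | 0 ⊢ -a-> p16
  p16 = 0 | 0 ⊢ (no moves)
Q's transition system — 17 states:
  q0 = b.(((0 + 0) | b.0 + b.a.0) | (c.c.0 + a.(0 | 0))) ⊢ -b-> q1
  q1 = ((0 + 0) | b.0 + b.a.0) | (c.c.0 + a.(0 | 0)) ⊢ -a-> q2, -b-> q3, -b-> q4, -c-> q5
  q2 = ((0 + 0) | b.0 + b.a.0) | (0 | 0) ⊢ -b-> q6, -b-> q7
  q3 = (0 + 0) | 0 | (c.c.0 + a.(0 | 0)) ⊢ -a-> q6, -c-> q8
  q4 = a.0 | (c.c.0 + a.(0 | 0)) ⊢ -a-> q7, -a-> q9, -c-> q10
  q5 = ((0 + 0) | b.0 + b.a.0) | c.0 ⊢ -b-> q10, -b-> q8, -c-> q11
  q6 = (0 + 0) | 0 | (0 | 0) ⊢ (no moves)
  q7 = a.0 | (0 | 0) ⊢ -a-> q12
  q8 = (0 + 0) | 0 | c.0 ⊢ -c-> q13
  q9 = 0 | (c.c.0 + a.(0 | 0)) ⊢ -a-> q12, -c-> q14
  q10 = a.0 | c.0 ⊢ -a-> q14, -c-> q15
  q11 = ((0 + 0) | b.0 + b.a.0) | 0 ⊢ -b-> q13, -b-> q15
  q12 = 0 | (0 | 0) ⊢ (no moves)
  q13 = (0 + 0) | 0 | 0 ⊢ (no moves)
  q14 = 0 | c.0 ⊢ -c-> q16
  q15 = a.0 | 0 ⊢ -a-> q16
  q16 = 0 | 0 ⊢ (no moves)
Bisimilarity quotient blocks:
  B0 = {p0, q0}
  B1 = {p1, q1}
  B2 = {p5, q5}
  B3 = {p10, q10}
  B4 = {p15, p7, q15, q7}
  B5 = {p12, p13, p16, p6, q12, q13, q16, q6}
  B6 = {p14, p8, q14, q8}
  B7 = {p11, p2, q11, q2}
  B8 = {p3, p9, q3, q9}
  B9 = {p4, q4}
p0 ∈ B0, q0 ∈ B0 → same block
Bisimilar ⇒ trace-equivalent.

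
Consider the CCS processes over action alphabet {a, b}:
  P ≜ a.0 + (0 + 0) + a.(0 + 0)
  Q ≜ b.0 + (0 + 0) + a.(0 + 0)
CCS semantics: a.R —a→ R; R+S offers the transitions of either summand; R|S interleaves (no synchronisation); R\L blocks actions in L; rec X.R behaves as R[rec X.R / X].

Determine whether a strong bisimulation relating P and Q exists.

LTS(P): 3 reachable states
  m0 = a.0 + (0 + 0) + a.(0 + 0) → ··a··> m1, ··a··> m2
  m1 = 0 → deadlocked
  m2 = 0 + 0 → deadlocked
LTS(Q): 3 reachable states
  n0 = b.0 + (0 + 0) + a.(0 + 0) → ··a··> n1, ··b··> n2
  n1 = 0 + 0 → deadlocked
  n2 = 0 → deadlocked
Bisimilarity quotient blocks:
  B0 = {m0}
  B1 = {m1, m2, n1, n2}
  B2 = {n0}
m0 ∈ B0, n0 ∈ B2 → different blocks

not bisimilar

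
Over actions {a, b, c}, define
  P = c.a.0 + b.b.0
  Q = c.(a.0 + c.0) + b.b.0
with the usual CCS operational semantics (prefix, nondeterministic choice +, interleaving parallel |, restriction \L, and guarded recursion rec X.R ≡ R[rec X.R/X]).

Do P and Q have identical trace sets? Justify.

Reachable graph of P (4 states):
  p0 = c.a.0 + b.b.0 ⊢ --b--▸ p1, --c--▸ p2
  p1 = b.0 ⊢ --b--▸ p3
  p2 = a.0 ⊢ --a--▸ p3
  p3 = 0 ⊢ ·
Reachable graph of Q (4 states):
  q0 = c.(a.0 + c.0) + b.b.0 ⊢ --b--▸ q1, --c--▸ q2
  q1 = b.0 ⊢ --b--▸ q3
  q2 = a.0 + c.0 ⊢ --a--▸ q3, --c--▸ q3
  q3 = 0 ⊢ ·
Run σ = ⟨cc⟩ on Q: start {q0}
  step 1 (c): {q2}
  step 2 (c): {q3}
  ✓ Q
Run σ = ⟨cc⟩ on P: start {p0}
  step 1 (c): {p2}
  step 2 (c): ∅  — P cannot continue

trace-distinct — witness ⟨cc⟩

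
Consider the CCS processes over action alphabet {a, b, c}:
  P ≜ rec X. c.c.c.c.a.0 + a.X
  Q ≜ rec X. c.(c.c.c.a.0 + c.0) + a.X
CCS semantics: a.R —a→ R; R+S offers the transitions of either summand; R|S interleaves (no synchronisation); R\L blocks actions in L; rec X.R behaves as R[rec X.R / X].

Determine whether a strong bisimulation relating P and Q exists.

P's transition system — 6 states:
  p0 = rec X. c.c.c.c.a.0 + a.X | —a→ p0, —c→ p1
  p1 = c.c.c.a.0 | —c→ p2
  p2 = c.c.a.0 | —c→ p3
  p3 = c.a.0 | —c→ p4
  p4 = a.0 | —a→ p5
  p5 = 0 | ·
Q's transition system — 6 states:
  q0 = rec X. c.(c.c.c.a.0 + c.0) + a.X | —a→ q0, —c→ q1
  q1 = c.c.c.a.0 + c.0 | —c→ q2, —c→ q3
  q2 = 0 | ·
  q3 = c.c.a.0 | —c→ q4
  q4 = c.a.0 | —c→ q5
  q5 = a.0 | —a→ q2
Bisimilarity quotient blocks:
  B0 = {p0}
  B1 = {p1}
  B2 = {p2, q3}
  B3 = {p3, q4}
  B4 = {p4, q5}
  B5 = {p5, q2}
  B6 = {q0}
  B7 = {q1}
p0 ∈ B0, q0 ∈ B6 → different blocks

not bisimilar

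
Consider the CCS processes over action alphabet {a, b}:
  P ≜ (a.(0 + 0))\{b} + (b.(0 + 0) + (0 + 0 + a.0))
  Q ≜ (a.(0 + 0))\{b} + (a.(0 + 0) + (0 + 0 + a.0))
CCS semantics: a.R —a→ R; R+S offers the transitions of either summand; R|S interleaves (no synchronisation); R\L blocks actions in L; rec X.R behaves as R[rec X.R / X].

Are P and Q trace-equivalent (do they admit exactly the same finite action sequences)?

NO — witness ⟨b⟩

Reachable graph of P (4 states):
  p0 = (a.(0 + 0))\{b} + (b.(0 + 0) + (0 + 0 + a.0)) :: -a-> p1, -a-> p2, -b-> p3
  p1 = (0 + 0)\{b} :: ·
  p2 = 0 :: ·
  p3 = 0 + 0 :: ·
Reachable graph of Q (4 states):
  q0 = (a.(0 + 0))\{b} + (a.(0 + 0) + (0 + 0 + a.0)) :: -a-> q1, -a-> q2, -a-> q3
  q1 = (0 + 0)\{b} :: ·
  q2 = 0 :: ·
  q3 = 0 + 0 :: ·
Executing b from P (initial set {p0}):
  step 1 (b): {p3}
  — P admits the full trace.
Executing b from Q (initial set {q0}):
  step 1 (b): no successor for Q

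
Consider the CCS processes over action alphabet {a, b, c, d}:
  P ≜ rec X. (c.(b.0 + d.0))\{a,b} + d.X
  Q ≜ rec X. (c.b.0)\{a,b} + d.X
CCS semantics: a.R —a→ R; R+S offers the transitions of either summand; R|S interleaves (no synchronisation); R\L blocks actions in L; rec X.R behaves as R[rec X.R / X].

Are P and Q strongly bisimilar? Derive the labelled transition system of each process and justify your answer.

P's transition system — 3 states:
  u0 = rec X. (c.(b.0 + d.0))\{a,b} + d.X :: —c→ u1, —d→ u0
  u1 = (b.0 + d.0)\{a,b} :: —d→ u2
  u2 = 0\{a,b} :: deadlocked
Q's transition system — 2 states:
  v0 = rec X. (c.b.0)\{a,b} + d.X :: —c→ v1, —d→ v0
  v1 = (b.0)\{a,b} :: deadlocked
Partition-refinement fixed point:
  B0 = {u0}
  B1 = {u1}
  B2 = {u2, v1}
  B3 = {v0}
u0 ∈ B0, v0 ∈ B3 → different blocks

P ≁ Q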